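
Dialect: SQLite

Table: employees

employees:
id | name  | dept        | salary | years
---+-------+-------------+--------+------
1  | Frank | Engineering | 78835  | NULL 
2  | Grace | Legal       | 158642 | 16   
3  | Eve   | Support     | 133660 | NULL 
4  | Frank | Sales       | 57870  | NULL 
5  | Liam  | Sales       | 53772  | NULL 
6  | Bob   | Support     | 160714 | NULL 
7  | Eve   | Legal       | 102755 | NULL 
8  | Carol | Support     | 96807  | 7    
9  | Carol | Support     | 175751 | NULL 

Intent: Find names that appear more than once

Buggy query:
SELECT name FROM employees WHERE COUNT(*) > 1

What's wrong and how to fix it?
Bug: COUNT(*) is an aggregate and cannot be used in WHERE

Fix: GROUP BY name, then filter groups with HAVING COUNT(*) > 1

Corrected query:
SELECT name FROM employees GROUP BY name HAVING COUNT(*) > 1

Result:
name 
-----
Carol
Eve  
Frank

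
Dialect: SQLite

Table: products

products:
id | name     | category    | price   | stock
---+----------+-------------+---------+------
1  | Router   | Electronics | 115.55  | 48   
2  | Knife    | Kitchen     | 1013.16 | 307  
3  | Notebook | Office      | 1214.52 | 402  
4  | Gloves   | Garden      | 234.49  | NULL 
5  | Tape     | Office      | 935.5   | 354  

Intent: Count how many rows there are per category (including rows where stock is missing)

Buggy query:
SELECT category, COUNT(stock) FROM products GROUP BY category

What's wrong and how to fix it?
Bug: COUNT(stock) skips NULLs, so groups with missing stock are undercounted

Fix: Use COUNT(*) to count all rows regardless of NULL

Corrected query:
SELECT category, COUNT(*) FROM products GROUP BY category

Result:
category    | COUNT(*)
------------+---------
Electronics | 1       
Garden      | 1       
Kitchen     | 1       
Office      | 2       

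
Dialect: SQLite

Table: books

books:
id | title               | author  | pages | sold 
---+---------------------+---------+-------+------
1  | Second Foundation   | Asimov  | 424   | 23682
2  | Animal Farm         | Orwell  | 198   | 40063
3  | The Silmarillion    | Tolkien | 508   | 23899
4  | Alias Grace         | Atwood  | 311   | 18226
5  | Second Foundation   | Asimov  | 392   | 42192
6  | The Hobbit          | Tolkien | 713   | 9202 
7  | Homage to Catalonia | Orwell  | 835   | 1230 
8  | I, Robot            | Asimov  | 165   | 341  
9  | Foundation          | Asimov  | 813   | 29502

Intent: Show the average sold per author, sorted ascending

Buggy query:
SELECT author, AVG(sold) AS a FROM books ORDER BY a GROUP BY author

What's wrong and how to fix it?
Bug: ORDER BY appears before GROUP BY; SQL clause order requires GROUP BY first

Fix: Reorder: SELECT … FROM … GROUP BY … ORDER BY …

Corrected query:
SELECT author, AVG(sold) AS a FROM books GROUP BY author ORDER BY a

Result:
author  | a       
--------+---------
Tolkien | 16550.5 
Atwood  | 18226   
Orwell  | 20646.5 
Asimov  | 23929.25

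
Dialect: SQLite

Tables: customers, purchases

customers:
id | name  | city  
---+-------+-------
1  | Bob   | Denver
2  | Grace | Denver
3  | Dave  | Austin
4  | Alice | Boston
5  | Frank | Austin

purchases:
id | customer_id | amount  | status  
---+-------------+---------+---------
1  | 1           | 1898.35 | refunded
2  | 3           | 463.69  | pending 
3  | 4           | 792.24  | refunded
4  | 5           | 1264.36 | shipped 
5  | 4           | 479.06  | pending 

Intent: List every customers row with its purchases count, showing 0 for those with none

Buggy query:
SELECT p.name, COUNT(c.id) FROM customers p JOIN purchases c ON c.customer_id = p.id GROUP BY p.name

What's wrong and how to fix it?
Bug: An inner join excludes parents with zero children

Fix: Use LEFT JOIN so parents without children still appear (COUNT(c.id) gives 0)

Corrected query:
SELECT p.name, COUNT(c.id) FROM customers p LEFT JOIN purchases c ON c.customer_id = p.id GROUP BY p.name

Result:
name  | COUNT(c.id)
------+------------
Alice | 2          
Bob   | 1          
Dave  | 1          
Frank | 1          
Grace | 0          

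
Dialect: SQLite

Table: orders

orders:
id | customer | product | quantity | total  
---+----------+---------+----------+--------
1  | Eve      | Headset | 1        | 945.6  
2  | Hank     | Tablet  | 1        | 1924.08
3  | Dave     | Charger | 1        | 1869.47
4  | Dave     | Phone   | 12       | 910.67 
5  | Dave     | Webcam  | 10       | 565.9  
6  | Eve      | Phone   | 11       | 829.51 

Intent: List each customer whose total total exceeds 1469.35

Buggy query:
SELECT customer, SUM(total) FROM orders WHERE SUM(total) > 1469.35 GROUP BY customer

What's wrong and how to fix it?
Bug: Aggregate functions cannot appear in a WHERE clause

Fix: Use HAVING (which filters groups after aggregation) instead of WHERE

Corrected query:
SELECT customer, SUM(total) FROM orders GROUP BY customer HAVING SUM(total) > 1469.35

Result:
customer | SUM(total)
---------+-----------
Dave     | 3346.04   
Eve      | 1775.11   
Hank     | 1924.08   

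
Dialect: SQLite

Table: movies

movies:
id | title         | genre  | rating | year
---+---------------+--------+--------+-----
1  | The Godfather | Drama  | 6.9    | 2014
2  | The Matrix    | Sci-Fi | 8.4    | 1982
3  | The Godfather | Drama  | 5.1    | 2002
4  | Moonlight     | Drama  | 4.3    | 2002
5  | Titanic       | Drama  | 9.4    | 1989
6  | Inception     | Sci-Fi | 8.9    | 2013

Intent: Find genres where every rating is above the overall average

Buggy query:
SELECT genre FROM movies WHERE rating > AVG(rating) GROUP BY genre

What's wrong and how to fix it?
Bug: WHERE evaluates per row before aggregation, so AVG() is unavailable

Fix: Compute the overall average in a scalar subquery and compare each group's MIN against it in HAVING

Corrected query:
SELECT genre FROM movies GROUP BY genre HAVING MIN(rating) > (SELECT AVG(rating) FROM movies)

Result:
genre 
------
Sci-Fi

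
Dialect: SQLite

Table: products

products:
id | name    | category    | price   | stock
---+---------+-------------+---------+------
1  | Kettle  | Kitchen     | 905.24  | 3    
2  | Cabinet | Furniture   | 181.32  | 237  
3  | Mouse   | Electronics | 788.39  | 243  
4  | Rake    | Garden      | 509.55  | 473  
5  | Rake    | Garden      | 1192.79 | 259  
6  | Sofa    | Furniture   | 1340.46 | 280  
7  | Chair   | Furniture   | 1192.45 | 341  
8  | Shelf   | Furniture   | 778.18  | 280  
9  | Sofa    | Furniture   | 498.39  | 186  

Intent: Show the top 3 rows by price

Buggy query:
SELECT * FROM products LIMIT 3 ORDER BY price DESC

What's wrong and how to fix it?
Bug: ORDER BY cannot follow LIMIT; LIMIT is the final clause

Fix: Swap the clauses: ORDER BY first, then LIMIT

Corrected query:
SELECT * FROM products ORDER BY price DESC LIMIT 3

Result:
id | name  | category  | price   | stock
---+-------+-----------+---------+------
6  | Sofa  | Furniture | 1340.46 | 280  
5  | Rake  | Garden    | 1192.79 | 259  
7  | Chair | Furniture | 1192.45 | 341  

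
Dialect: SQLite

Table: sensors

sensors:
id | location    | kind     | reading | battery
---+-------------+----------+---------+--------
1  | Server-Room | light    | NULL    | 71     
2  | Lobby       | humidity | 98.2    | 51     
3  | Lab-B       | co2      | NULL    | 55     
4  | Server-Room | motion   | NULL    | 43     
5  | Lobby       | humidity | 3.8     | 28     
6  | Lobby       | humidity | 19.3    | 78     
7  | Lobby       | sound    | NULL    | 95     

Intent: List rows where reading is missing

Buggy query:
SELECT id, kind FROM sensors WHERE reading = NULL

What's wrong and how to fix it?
Bug: Comparing to NULL with '=' never matches; NULL = NULL is unknown, not true

Fix: Use IS NULL to test for NULL

Corrected query:
SELECT id, kind FROM sensors WHERE reading IS NULL

Result:
id | kind  
---+-------
1  | light 
3  | co2   
4  | motion
7  | sound 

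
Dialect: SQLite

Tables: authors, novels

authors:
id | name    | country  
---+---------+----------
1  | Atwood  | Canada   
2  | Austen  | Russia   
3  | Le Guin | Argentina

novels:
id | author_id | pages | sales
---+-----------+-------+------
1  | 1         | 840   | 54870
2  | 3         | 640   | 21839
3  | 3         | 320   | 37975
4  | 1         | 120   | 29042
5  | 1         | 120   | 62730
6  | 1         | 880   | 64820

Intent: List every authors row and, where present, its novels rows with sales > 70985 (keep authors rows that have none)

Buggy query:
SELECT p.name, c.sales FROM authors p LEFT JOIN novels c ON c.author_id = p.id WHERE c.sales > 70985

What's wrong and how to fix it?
Bug: Filtering c.sales in WHERE discards the NULL rows produced by LEFT JOIN, turning it into an inner join

Fix: Put 'c.sales > 70985' in the JOIN's ON clause instead of WHERE

Corrected query:
SELECT p.name, c.sales FROM authors p LEFT JOIN novels c ON c.author_id = p.id AND c.sales > 70985

Result:
name    | sales
--------+------
Atwood  | NULL 
Austen  | NULL 
Le Guin | NULL 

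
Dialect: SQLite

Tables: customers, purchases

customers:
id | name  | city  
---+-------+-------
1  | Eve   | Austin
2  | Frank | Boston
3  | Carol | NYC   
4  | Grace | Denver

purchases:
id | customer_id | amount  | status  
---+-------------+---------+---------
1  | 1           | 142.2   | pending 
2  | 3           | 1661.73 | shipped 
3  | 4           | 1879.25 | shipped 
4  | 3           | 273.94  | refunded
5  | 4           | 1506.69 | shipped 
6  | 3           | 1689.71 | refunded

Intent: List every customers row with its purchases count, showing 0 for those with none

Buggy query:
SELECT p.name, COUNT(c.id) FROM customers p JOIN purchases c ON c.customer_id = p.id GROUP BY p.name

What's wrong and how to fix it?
Bug: An inner join excludes parents with zero children

Fix: Use LEFT JOIN so parents without children still appear (COUNT(c.id) gives 0)

Corrected query:
SELECT p.name, COUNT(c.id) FROM customers p LEFT JOIN purchases c ON c.customer_id = p.id GROUP BY p.name

Result:
name  | COUNT(c.id)
------+------------
Carol | 3          
Eve   | 1          
Frank | 0          
Grace | 2          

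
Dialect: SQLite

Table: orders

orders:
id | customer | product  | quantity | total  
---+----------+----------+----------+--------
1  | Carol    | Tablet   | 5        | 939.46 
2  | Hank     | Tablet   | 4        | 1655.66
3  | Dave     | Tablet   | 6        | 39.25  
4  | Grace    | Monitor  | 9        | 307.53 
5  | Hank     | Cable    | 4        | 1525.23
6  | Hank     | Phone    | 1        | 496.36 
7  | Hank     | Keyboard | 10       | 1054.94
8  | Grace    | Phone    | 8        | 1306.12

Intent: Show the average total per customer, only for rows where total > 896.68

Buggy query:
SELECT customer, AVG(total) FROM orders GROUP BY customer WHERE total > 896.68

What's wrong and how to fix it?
Bug: Row-level WHERE must come before GROUP BY in the clause order

Fix: Move the WHERE clause before GROUP BY

Corrected query:
SELECT customer, AVG(total) FROM orders WHERE total > 896.68 GROUP BY customer

Result:
customer | AVG(total) 
---------+------------
Carol    | 939.46     
Grace    | 1306.12    
Hank     | 1411.943333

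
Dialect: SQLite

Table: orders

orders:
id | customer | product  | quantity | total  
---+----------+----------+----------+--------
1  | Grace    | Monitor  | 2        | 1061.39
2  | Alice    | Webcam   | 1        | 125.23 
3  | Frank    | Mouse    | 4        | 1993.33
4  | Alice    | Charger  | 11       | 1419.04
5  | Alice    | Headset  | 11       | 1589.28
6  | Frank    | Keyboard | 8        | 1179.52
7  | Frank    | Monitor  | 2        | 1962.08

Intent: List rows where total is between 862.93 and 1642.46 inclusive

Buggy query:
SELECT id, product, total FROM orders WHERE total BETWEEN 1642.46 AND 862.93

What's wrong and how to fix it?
Bug: The bounds are reversed; BETWEEN a AND b requires a <= b to match anything

Fix: Write BETWEEN 862.93 AND 1642.46

Corrected query:
SELECT id, product, total FROM orders WHERE total BETWEEN 862.93 AND 1642.46

Result:
id | product  | total  
---+----------+--------
1  | Monitor  | 1061.39
4  | Charger  | 1419.04
5  | Headset  | 1589.28
6  | Keyboard | 1179.52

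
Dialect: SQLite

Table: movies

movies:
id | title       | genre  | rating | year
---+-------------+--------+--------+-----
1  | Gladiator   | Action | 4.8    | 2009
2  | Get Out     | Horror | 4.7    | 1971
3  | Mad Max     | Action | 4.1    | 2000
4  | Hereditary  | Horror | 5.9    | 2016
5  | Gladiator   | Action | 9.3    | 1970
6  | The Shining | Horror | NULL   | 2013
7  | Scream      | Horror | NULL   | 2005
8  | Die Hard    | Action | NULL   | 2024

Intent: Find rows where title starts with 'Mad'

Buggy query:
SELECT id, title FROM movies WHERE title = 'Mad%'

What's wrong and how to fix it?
Bug: '=' compares the literal string including the % character; pattern matching needs LIKE

Fix: Use LIKE for wildcard pattern matching

Corrected query:
SELECT id, title FROM movies WHERE title LIKE 'Mad%'

Result:
id | title  
---+--------
3  | Mad Max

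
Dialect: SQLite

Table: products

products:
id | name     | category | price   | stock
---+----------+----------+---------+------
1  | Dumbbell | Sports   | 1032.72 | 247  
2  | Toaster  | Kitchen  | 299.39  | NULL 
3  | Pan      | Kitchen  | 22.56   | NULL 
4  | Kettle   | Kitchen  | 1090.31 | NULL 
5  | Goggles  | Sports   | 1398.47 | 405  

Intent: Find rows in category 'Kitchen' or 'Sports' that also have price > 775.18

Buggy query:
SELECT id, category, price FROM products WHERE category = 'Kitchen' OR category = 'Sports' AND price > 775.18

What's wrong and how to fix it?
Bug: Without parentheses, AND is evaluated before OR, so the price filter only applies to the 'Sports' branch

Fix: Group the OR with parentheses (or use IN), then AND the threshold

Corrected query:
SELECT id, category, price FROM products WHERE (category = 'Kitchen' OR category = 'Sports') AND price > 775.18

Result:
id | category | price  
---+----------+--------
1  | Sports   | 1032.72
4  | Kitchen  | 1090.31
5  | Sports   | 1398.47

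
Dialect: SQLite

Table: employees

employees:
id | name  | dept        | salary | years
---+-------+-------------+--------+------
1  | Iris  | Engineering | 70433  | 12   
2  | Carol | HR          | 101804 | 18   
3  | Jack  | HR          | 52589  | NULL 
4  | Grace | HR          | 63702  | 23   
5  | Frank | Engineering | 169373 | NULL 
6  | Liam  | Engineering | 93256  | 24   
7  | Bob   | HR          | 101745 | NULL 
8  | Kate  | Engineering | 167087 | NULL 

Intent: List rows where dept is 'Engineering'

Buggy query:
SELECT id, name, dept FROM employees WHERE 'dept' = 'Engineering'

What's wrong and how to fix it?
Bug: 'dept' in single quotes is a string literal, not the column; the comparison is literal-vs-literal and never true

Fix: Reference the column as dept without single quotes

Corrected query:
SELECT id, name, dept FROM employees WHERE dept = 'Engineering'

Result:
id | name  | dept       
---+-------+------------
1  | Iris  | Engineering
5  | Frank | Engineering
6  | Liam  | Engineering
8  | Kate  | Engineering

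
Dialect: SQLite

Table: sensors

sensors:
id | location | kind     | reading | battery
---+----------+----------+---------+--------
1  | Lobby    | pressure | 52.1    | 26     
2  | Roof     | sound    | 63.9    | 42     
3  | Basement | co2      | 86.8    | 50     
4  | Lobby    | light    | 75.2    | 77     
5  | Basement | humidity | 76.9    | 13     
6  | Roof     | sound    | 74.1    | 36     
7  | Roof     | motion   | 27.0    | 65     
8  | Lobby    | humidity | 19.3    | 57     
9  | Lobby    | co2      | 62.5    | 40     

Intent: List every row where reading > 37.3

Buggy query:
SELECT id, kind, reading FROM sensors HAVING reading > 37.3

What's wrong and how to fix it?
Bug: This is a non-aggregate query (no GROUP BY, no aggregates), so in SQLite the HAVING clause is invalid here; a row-level condition belongs in WHERE

Fix: Use WHERE for row-level filtering

Corrected query:
SELECT id, kind, reading FROM sensors WHERE reading > 37.3

Result:
id | kind     | reading
---+----------+--------
1  | pressure | 52.1   
2  | sound    | 63.9   
3  | co2      | 86.8   
4  | light    | 75.2   
5  | humidity | 76.9   
6  | sound    | 74.1   
9  | co2      | 62.5   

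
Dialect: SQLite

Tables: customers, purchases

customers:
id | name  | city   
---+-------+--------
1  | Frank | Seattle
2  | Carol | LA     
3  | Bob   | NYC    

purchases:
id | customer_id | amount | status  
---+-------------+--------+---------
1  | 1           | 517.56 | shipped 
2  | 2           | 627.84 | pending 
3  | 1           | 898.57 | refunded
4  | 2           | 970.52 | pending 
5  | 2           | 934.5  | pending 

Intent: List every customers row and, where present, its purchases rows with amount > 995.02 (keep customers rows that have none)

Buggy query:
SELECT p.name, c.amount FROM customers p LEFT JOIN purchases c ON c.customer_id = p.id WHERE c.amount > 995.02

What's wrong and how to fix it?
Bug: A WHERE condition on the right-hand table after LEFT JOIN drops unmatched parents

Fix: Move the right-table condition into the ON clause so unmatched parents are kept

Corrected query:
SELECT p.name, c.amount FROM customers p LEFT JOIN purchases c ON c.customer_id = p.id AND c.amount > 995.02

Result:
name  | amount
------+-------
Frank | NULL  
Carol | NULL  
Bob   | NULL  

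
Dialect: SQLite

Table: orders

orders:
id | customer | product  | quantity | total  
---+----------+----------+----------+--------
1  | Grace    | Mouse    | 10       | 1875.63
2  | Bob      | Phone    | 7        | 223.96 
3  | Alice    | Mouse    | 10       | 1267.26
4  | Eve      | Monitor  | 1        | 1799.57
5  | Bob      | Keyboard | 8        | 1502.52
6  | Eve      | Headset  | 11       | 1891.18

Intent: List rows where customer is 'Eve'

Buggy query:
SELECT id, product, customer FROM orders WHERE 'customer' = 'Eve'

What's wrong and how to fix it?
Bug: Single quotes denote string literals in SQL; the column name is being compared as a constant string

Fix: Remove the quotes around the column name (or use double quotes for an identifier)

Corrected query:
SELECT id, product, customer FROM orders WHERE customer = 'Eve'

Result:
id | product | customer
---+---------+---------
4  | Monitor | Eve     
6  | Headset | Eve     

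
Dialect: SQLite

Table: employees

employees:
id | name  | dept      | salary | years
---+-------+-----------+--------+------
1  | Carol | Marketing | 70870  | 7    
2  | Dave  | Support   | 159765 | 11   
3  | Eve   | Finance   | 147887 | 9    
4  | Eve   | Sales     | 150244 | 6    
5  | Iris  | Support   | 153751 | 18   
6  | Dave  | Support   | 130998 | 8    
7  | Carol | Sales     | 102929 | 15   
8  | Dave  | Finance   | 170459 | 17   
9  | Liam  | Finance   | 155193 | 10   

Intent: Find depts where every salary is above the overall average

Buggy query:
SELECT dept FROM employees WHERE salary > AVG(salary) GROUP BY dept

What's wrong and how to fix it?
Bug: AVG() is an aggregate; it can't sit directly in WHERE

Fix: Compute the overall average in a scalar subquery and compare each group's MIN against it in HAVING

Corrected query:
SELECT dept FROM employees GROUP BY dept HAVING MIN(salary) > (SELECT AVG(salary) FROM employees)

Result:
dept   
-------
Finance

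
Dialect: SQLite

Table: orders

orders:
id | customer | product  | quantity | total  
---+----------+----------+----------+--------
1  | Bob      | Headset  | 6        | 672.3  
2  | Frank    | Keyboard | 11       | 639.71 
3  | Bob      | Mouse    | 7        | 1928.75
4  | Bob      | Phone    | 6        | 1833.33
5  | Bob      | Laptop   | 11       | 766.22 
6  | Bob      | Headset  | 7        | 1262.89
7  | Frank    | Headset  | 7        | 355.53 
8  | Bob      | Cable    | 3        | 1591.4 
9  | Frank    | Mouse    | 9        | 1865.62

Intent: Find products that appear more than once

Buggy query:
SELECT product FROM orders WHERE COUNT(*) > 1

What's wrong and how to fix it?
Bug: WHERE can't reference COUNT(*); aggregates are computed after WHERE

Fix: GROUP BY product, then filter groups with HAVING COUNT(*) > 1

Corrected query:
SELECT product FROM orders GROUP BY product HAVING COUNT(*) > 1

Result:
product
-------
Headset
Mouse  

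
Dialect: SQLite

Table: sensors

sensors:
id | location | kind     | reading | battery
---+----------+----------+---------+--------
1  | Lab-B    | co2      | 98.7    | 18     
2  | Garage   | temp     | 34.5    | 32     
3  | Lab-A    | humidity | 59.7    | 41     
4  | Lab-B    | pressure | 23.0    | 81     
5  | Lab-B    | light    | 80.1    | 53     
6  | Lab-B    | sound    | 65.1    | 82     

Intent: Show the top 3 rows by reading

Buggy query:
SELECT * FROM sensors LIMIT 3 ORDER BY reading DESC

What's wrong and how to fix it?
Bug: ORDER BY cannot follow LIMIT; LIMIT is the final clause

Fix: Swap the clauses: ORDER BY first, then LIMIT

Corrected query:
SELECT * FROM sensors ORDER BY reading DESC LIMIT 3

Result:
id | location | kind  | reading | battery
---+----------+-------+---------+--------
1  | Lab-B    | co2   | 98.7    | 18     
5  | Lab-B    | light | 80.1    | 53     
6  | Lab-B    | sound | 65.1    | 82     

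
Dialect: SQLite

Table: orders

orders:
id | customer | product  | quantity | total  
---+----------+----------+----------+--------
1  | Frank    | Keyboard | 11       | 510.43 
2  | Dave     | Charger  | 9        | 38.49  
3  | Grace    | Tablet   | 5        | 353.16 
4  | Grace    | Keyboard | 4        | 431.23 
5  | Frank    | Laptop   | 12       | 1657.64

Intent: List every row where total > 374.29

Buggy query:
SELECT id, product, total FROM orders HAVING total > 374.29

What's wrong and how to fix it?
Bug: HAVING filters the output of aggregation, but this query has no GROUP BY and no aggregate functions, so SQLite rejects it (HAVING clause on a non-aggregate query); the condition here is per row

Fix: Use WHERE for row-level filtering

Corrected query:
SELECT id, product, total FROM orders WHERE total > 374.29

Result:
id | product  | total  
---+----------+--------
1  | Keyboard | 510.43 
4  | Keyboard | 431.23 
5  | Laptop   | 1657.64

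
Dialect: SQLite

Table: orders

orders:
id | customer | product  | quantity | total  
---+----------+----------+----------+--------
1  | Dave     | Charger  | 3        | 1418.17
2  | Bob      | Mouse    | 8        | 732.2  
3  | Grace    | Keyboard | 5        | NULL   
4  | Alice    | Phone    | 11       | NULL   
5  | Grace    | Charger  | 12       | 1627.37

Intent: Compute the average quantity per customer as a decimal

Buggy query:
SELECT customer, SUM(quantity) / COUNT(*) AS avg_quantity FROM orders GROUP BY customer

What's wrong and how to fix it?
Bug: Both operands are integers, so '/' performs integer division and truncates

Fix: Multiply by 1.0 (or CAST to REAL) to force floating-point division

Corrected query:
SELECT customer, SUM(quantity) * 1.0 / COUNT(*) AS avg_quantity FROM orders GROUP BY customer

Result:
customer | avg_quantity
---------+-------------
Alice    | 11          
Bob      | 8           
Dave     | 3           
Grace    | 8.5         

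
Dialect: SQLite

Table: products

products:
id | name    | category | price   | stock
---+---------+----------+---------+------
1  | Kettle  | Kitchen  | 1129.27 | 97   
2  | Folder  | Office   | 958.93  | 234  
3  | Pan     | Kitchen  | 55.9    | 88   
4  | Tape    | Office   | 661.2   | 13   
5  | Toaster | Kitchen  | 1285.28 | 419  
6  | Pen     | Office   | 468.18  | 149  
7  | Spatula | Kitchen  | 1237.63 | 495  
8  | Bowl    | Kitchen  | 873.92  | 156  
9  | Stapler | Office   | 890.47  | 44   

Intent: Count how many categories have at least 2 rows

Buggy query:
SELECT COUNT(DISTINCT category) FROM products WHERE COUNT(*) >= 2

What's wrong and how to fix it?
Bug: WHERE filters individual rows, not groups, so a group-level COUNT is invalid there

Fix: Group first with HAVING COUNT(*) >= 2, then COUNT the resulting groups

Corrected query:
SELECT COUNT(*) FROM (SELECT category FROM products GROUP BY category HAVING COUNT(*) >= 2)

Result:
COUNT(*)
--------
2       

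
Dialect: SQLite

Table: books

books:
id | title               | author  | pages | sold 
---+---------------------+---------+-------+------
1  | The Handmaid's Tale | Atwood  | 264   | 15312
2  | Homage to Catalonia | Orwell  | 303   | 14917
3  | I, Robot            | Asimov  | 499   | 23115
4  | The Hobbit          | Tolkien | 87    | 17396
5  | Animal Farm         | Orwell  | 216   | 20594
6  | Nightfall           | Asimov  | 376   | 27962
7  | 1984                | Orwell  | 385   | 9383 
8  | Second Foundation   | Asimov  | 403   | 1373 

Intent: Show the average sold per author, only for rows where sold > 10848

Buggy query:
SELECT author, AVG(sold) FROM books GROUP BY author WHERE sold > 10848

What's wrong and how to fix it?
Bug: WHERE cannot follow GROUP BY

Fix: Place WHERE between FROM and GROUP BY

Corrected query:
SELECT author, AVG(sold) FROM books WHERE sold > 10848 GROUP BY author

Result:
author  | AVG(sold)
--------+----------
Asimov  | 25538.5  
Atwood  | 15312    
Orwell  | 17755.5  
Tolkien | 17396    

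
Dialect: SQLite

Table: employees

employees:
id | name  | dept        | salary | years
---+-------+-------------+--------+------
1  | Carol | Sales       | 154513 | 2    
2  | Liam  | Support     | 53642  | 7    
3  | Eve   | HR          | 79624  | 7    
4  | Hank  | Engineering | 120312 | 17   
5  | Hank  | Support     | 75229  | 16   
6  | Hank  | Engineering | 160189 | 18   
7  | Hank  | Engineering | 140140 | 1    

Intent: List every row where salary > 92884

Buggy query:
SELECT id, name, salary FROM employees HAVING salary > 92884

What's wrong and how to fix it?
Bug: HAVING filters the output of aggregation, but this query has no GROUP BY and no aggregate functions, so SQLite rejects it (HAVING clause on a non-aggregate query); the condition here is per row

Fix: Replace HAVING with WHERE since the condition applies to individual rows

Corrected query:
SELECT id, name, salary FROM employees WHERE salary > 92884

Result:
id | name  | salary
---+-------+-------
1  | Carol | 154513
4  | Hank  | 120312
6  | Hank  | 160189
7  | Hank  | 140140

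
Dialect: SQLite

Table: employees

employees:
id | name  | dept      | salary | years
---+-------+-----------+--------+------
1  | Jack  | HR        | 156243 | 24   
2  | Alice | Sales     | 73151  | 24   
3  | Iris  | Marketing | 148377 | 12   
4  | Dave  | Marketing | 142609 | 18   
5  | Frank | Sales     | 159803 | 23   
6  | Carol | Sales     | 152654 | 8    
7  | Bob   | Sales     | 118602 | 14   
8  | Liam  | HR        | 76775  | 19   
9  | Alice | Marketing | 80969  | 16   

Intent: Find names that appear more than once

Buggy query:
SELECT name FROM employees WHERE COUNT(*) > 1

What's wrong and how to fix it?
Bug: WHERE can't reference COUNT(*); aggregates are computed after WHERE

Fix: GROUP BY name, then filter groups with HAVING COUNT(*) > 1

Corrected query:
SELECT name FROM employees GROUP BY name HAVING COUNT(*) > 1

Result:
name 
-----
Alice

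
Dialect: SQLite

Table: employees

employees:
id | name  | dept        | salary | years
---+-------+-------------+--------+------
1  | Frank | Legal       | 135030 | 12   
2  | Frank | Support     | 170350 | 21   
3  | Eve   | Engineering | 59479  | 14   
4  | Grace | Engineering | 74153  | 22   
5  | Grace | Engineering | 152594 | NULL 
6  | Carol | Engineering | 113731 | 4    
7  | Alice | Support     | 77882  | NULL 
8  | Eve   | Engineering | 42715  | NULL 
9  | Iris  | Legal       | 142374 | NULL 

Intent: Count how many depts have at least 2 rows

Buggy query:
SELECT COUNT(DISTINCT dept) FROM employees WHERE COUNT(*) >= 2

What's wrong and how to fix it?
Bug: COUNT(*) cannot appear in WHERE; the per-group count doesn't exist yet

Fix: Use a subquery that GROUPs and filters with HAVING, then count its rows

Corrected query:
SELECT COUNT(*) FROM (SELECT dept FROM employees GROUP BY dept HAVING COUNT(*) >= 2)

Result:
COUNT(*)
--------
3       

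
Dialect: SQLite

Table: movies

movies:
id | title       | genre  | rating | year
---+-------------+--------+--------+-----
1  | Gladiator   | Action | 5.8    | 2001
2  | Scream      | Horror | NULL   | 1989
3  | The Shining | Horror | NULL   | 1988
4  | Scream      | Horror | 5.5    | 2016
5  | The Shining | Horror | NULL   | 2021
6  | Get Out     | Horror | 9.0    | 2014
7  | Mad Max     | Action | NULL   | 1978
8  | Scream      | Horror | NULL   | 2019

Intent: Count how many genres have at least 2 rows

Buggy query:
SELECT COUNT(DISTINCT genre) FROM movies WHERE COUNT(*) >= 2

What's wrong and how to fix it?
Bug: COUNT(*) cannot appear in WHERE; the per-group count doesn't exist yet

Fix: Group first with HAVING COUNT(*) >= 2, then COUNT the resulting groups

Corrected query:
SELECT COUNT(*) FROM (SELECT genre FROM movies GROUP BY genre HAVING COUNT(*) >= 2)

Result:
COUNT(*)
--------
2       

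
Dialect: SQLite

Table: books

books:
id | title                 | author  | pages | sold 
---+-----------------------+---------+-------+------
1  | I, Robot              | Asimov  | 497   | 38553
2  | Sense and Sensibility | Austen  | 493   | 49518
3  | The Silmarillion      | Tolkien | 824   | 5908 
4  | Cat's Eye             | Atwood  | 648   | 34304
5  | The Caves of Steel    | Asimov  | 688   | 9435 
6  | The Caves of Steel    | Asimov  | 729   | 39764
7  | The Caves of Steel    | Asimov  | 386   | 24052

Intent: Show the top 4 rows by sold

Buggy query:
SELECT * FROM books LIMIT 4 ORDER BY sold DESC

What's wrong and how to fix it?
Bug: ORDER BY cannot follow LIMIT; LIMIT is the final clause

Fix: Sort with ORDER BY, then apply LIMIT

Corrected query:
SELECT * FROM books ORDER BY sold DESC LIMIT 4

Result:
id | title                 | author | pages | sold 
---+-----------------------+--------+-------+------
2  | Sense and Sensibility | Austen | 493   | 49518
6  | The Caves of Steel    | Asimov | 729   | 39764
1  | I, Robot              | Asimov | 497   | 38553
4  | Cat's Eye             | Atwood | 648   | 34304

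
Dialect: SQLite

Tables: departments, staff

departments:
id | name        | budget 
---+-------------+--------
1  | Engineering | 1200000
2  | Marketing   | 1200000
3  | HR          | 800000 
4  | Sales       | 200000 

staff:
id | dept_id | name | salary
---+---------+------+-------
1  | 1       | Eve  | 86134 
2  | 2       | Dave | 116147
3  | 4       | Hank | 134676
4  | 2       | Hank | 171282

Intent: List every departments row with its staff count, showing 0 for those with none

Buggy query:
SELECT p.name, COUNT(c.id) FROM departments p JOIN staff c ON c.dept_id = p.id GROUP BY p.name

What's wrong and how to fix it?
Bug: INNER JOIN drops departments rows that have no matching staff rows

Fix: Switch to LEFT JOIN to retain unmatched parent rows

Corrected query:
SELECT p.name, COUNT(c.id) FROM departments p LEFT JOIN staff c ON c.dept_id = p.id GROUP BY p.name

Result:
name        | COUNT(c.id)
------------+------------
Engineering | 1          
HR          | 0          
Marketing   | 2          
Sales       | 1          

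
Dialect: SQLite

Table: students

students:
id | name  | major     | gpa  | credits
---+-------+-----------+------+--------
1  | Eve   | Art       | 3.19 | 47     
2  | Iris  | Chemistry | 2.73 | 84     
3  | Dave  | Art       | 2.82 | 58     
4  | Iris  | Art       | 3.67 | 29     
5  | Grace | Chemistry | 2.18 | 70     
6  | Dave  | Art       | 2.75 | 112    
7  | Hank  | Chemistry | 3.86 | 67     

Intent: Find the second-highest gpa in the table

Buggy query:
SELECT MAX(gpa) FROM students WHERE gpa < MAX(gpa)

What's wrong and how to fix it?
Bug: The inner MAX is an aggregate inside WHERE, which is not allowed

Fix: Compute the overall MAX in a subquery, then take MAX of rows below it

Corrected query:
SELECT MAX(gpa) FROM students WHERE gpa < (SELECT MAX(gpa) FROM students)

Result:
MAX(gpa)
--------
3.67    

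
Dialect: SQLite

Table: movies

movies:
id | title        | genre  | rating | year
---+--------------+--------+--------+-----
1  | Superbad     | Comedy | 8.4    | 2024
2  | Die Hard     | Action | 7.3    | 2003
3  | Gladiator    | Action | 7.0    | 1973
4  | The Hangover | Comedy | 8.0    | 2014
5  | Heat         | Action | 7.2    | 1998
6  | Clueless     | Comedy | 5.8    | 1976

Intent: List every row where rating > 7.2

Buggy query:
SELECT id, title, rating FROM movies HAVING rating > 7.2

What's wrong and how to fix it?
Bug: HAVING filters the output of aggregation, but this query has no GROUP BY and no aggregate functions, so SQLite rejects it (HAVING clause on a non-aggregate query); the condition here is per row

Fix: Replace HAVING with WHERE since the condition applies to individual rows

Corrected query:
SELECT id, title, rating FROM movies WHERE rating > 7.2

Result:
id | title        | rating
---+--------------+-------
1  | Superbad     | 8.4   
2  | Die Hard     | 7.3   
4  | The Hangover | 8     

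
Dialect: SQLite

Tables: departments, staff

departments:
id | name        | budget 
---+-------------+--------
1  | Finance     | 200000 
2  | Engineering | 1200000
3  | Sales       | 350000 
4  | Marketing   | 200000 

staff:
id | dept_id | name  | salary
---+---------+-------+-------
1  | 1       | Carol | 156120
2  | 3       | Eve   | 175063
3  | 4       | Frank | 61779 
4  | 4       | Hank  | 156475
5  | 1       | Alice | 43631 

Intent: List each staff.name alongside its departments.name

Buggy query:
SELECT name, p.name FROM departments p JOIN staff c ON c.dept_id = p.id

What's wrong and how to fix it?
Bug: Both tables have a 'name' column; the unqualified reference is ambiguous

Fix: Qualify the column with its table alias (c.name)

Corrected query:
SELECT c.name, p.name FROM departments p JOIN staff c ON c.dept_id = p.id

Result:
name  | name     
------+----------
Carol | Finance  
Eve   | Sales    
Frank | Marketing
Hank  | Marketing
Alice | Finance  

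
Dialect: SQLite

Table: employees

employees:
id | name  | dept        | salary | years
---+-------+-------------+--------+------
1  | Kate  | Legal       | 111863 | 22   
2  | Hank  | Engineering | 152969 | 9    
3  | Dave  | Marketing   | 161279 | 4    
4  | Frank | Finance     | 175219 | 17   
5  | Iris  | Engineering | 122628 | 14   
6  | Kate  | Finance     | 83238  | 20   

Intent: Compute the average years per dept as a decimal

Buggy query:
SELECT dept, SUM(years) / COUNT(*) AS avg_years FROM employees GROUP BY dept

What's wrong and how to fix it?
Bug: Both operands are integers, so '/' performs integer division and truncates

Fix: Cast one side to REAL so the division keeps the fractional part

Corrected query:
SELECT dept, SUM(years) * 1.0 / COUNT(*) AS avg_years FROM employees GROUP BY dept

Result:
dept        | avg_years
------------+----------
Engineering | 11.5     
Finance     | 18.5     
Legal       | 22       
Marketing   | 4        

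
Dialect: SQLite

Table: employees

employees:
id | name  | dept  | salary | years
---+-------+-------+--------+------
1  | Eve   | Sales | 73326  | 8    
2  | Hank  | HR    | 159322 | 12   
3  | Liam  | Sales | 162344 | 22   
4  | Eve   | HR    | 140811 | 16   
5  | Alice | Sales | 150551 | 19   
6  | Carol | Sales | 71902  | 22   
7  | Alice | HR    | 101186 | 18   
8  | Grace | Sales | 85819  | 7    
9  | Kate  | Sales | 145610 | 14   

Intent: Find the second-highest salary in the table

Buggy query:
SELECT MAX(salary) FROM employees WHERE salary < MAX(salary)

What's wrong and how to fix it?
Bug: MAX(salary) on the right of the comparison is an aggregate-in-WHERE error

Fix: Put the inner MAX in a scalar subquery

Corrected query:
SELECT MAX(salary) FROM employees WHERE salary < (SELECT MAX(salary) FROM employees)

Result:
MAX(salary)
-----------
159322     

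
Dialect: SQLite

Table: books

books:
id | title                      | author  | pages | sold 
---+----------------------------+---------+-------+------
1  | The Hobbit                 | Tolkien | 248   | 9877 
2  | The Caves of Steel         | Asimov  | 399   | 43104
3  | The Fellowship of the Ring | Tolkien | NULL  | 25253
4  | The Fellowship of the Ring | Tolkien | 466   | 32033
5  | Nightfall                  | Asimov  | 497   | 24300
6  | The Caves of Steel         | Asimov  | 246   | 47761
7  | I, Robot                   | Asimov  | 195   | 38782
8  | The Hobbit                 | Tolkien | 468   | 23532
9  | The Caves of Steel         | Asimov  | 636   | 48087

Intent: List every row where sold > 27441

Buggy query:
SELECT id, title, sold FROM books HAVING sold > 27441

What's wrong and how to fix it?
Bug: This is a non-aggregate query (no GROUP BY, no aggregates), so in SQLite the HAVING clause is invalid here; a row-level condition belongs in WHERE

Fix: Use WHERE for row-level filtering

Corrected query:
SELECT id, title, sold FROM books WHERE sold > 27441

Result:
id | title                      | sold 
---+----------------------------+------
2  | The Caves of Steel         | 43104
4  | The Fellowship of the Ring | 32033
6  | The Caves of Steel         | 47761
7  | I, Robot                   | 38782
9  | The Caves of Steel         | 48087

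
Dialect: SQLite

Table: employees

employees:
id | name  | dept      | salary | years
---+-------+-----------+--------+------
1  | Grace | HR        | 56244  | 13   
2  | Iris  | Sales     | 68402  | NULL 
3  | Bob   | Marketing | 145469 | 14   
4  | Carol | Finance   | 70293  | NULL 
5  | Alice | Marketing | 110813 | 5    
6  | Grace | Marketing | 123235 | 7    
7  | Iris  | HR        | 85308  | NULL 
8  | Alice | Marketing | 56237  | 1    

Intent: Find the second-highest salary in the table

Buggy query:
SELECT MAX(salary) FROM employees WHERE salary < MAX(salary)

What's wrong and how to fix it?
Bug: The inner MAX is an aggregate inside WHERE, which is not allowed

Fix: Put the inner MAX in a scalar subquery

Corrected query:
SELECT MAX(salary) FROM employees WHERE salary < (SELECT MAX(salary) FROM employees)

Result:
MAX(salary)
-----------
123235     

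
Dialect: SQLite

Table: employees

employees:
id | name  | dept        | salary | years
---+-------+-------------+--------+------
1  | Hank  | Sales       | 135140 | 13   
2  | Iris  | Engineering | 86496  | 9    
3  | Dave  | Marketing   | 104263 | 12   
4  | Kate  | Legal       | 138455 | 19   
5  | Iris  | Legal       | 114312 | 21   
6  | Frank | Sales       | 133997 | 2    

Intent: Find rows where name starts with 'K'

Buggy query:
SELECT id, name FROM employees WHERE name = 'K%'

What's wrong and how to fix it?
Bug: '=' compares the literal string including the % character; pattern matching needs LIKE

Fix: Use LIKE for wildcard pattern matching

Corrected query:
SELECT id, name FROM employees WHERE name LIKE 'K%'

Result:
id | name
---+-----
4  | Kate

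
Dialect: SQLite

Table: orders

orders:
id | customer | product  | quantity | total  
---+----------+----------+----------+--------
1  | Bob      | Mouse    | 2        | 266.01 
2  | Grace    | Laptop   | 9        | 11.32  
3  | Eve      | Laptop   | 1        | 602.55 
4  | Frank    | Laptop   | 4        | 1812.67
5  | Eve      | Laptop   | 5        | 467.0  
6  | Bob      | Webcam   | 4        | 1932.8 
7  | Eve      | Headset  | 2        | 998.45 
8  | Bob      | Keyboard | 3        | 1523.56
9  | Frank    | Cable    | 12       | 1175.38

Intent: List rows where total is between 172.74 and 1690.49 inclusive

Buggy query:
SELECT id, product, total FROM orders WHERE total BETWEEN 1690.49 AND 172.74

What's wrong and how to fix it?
Bug: The bounds are reversed; BETWEEN a AND b requires a <= b to match anything

Fix: Swap the bounds so the smaller value comes first

Corrected query:
SELECT id, product, total FROM orders WHERE total BETWEEN 172.74 AND 1690.49

Result:
id | product  | total  
---+----------+--------
1  | Mouse    | 266.01 
3  | Laptop   | 602.55 
5  | Laptop   | 467    
7  | Headset  | 998.45 
8  | Keyboard | 1523.56
9  | Cable    | 1175.38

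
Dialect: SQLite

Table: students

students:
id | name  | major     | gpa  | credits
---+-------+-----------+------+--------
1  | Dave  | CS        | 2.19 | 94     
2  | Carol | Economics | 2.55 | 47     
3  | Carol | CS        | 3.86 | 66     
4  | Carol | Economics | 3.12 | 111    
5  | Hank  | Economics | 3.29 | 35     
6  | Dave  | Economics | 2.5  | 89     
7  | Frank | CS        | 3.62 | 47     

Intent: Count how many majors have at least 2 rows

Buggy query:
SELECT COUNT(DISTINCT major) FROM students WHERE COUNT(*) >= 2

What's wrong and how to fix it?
Bug: COUNT(*) cannot appear in WHERE; the per-group count doesn't exist yet

Fix: Use a subquery that GROUPs and filters with HAVING, then count its rows

Corrected query:
SELECT COUNT(*) FROM (SELECT major FROM students GROUP BY major HAVING COUNT(*) >= 2)

Result:
COUNT(*)
--------
2       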